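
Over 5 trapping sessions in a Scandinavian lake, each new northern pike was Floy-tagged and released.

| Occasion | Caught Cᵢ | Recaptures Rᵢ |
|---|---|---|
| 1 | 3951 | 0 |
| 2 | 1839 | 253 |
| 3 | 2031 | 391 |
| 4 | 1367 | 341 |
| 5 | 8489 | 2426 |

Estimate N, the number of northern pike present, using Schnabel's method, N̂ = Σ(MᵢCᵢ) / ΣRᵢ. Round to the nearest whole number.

N ≈ 28,718

Marked at large before each occasion: Mᵢ = Σⱼ<ᵢ (Cⱼ − Rⱼ) → M1=0, M2=3951, M3=5537, M4=7177, M5=8203
Σ MᵢCᵢ = 0·3951 + 3951·1839 + 5537·2031 + 7177·1367 + 8203·8489 = 0 + 7265889 + 11245647 + 9810959 + 69635267 = 97957762
Σ Rᵢ = 0 + 253 + 391 + 341 + 2426 = 3411
N̂ = 97957762 / 3411 ≈ 28718.2 → 28718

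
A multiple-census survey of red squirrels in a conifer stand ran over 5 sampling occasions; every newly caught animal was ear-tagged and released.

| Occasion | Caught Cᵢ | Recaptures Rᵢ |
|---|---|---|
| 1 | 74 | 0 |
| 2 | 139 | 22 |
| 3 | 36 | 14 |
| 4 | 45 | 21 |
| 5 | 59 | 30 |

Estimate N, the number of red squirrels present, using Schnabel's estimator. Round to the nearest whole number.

N ≈ 468

Marked at large before each occasion: Mᵢ = Σⱼ<ᵢ (Cⱼ − Rⱼ) → M1=0, M2=74, M3=191, M4=213, M5=237
Σ MᵢCᵢ = 0·74 + 74·139 + 191·36 + 213·45 + 237·59 = 0 + 10286 + 6876 + 9585 + 13983 = 40730
Σ Rᵢ = 0 + 22 + 14 + 21 + 30 = 87
N̂ = 40730 / 87 ≈ 468.2 → 468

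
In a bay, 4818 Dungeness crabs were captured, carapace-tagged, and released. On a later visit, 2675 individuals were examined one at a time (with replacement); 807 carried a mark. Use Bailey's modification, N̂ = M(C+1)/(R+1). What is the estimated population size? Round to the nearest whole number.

N̂ = 4818·(2675+1)/(807+1) = 4818·2676/808 = 12892968/808 ≈ 15956.6 → 15957

N ≈ 15,957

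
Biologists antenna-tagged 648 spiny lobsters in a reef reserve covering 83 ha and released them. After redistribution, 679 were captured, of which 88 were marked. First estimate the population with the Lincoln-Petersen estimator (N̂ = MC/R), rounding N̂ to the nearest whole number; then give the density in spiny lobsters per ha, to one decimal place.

N̂ = 648·679/88 = 439992/88 ≈ 4999.9 → 5000
Density = N̂ / area = 5000 / 83 ≈ 60.24 → 60.2 per ha

density ≈ 60.2 spiny lobsters per ha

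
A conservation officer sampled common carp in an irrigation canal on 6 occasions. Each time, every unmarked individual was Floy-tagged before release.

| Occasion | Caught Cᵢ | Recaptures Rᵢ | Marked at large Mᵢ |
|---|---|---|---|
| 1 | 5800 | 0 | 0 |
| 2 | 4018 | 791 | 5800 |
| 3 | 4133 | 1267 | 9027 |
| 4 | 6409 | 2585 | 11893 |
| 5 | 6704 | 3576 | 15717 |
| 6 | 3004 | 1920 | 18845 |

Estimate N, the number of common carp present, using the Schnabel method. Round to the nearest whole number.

Σ MᵢCᵢ = 0·5800 + 5800·4018 + 9027·4133 + 11893·6409 + 15717·6704 + 18845·3004 = 0 + 23304400 + 37308591 + 76222237 + 105366768 + 56610380 = 298812376
Σ Rᵢ = 0 + 791 + 1267 + 2585 + 3576 + 1920 = 10139
N̂ = 298812376 / 10139 ≈ 29471.6 → 29472

N ≈ 29,472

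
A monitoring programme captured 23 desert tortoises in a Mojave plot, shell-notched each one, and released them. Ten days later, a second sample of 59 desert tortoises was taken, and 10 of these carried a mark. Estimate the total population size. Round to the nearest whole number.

N ≈ 136

N = (23 × 59) / 10 = 1357 / 10 ≈ 135.7 → 136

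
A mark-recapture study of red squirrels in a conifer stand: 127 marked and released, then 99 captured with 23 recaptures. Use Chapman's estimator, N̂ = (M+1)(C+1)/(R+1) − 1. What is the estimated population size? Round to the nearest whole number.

N̂ = (127+1)(99+1)/(23+1) − 1 = 128·100/24 − 1
= 12800/24 − 1 ≈ 533.3 − 1 ≈ 532.3 → 532

N ≈ 532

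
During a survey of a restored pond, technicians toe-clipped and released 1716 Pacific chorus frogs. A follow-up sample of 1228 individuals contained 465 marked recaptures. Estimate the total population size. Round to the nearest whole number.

If marked individuals mix randomly, R/C ≈ M/N, giving N ≈ M·C/R.
N = (1716 × 1228) / 465 = 2107248 / 465 ≈ 4531.7 → 4532

N ≈ 4532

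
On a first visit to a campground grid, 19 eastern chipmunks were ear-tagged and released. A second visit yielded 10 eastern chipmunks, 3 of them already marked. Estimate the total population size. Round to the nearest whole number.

N ≈ 63

Lincoln-Petersen assumes M/N = R/C, so N = M·C / R.
N = (19 × 10) / 3 = 190 / 3 ≈ 63.3 → 63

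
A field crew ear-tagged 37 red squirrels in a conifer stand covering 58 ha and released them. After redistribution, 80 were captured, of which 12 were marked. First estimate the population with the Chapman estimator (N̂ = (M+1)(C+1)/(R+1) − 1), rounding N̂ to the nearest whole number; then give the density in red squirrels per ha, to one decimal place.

N̂ = 38·81/13 − 1 = 3078/13 − 1 ≈ 235.8 → 236
Density = N̂ / area = 236 / 58 ≈ 4.07 → 4.1 per ha

density ≈ 4.1 red squirrels per ha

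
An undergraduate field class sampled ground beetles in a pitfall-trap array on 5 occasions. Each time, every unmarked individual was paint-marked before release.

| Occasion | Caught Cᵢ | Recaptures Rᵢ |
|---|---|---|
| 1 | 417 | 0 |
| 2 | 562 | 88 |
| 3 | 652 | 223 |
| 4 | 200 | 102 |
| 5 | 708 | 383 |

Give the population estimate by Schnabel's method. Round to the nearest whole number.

N ≈ 2617

Marked at large before each occasion: Mᵢ = Σⱼ<ᵢ (Cⱼ − Rⱼ) → M1=0, M2=417, M3=891, M4=1320, M5=1418
Σ MᵢCᵢ = 0·417 + 417·562 + 891·652 + 1320·200 + 1418·708 = 0 + 234354 + 580932 + 264000 + 1003944 = 2083230
Σ Rᵢ = 0 + 88 + 223 + 102 + 383 = 796
N̂ = 2083230 / 796 ≈ 2617.1 → 2617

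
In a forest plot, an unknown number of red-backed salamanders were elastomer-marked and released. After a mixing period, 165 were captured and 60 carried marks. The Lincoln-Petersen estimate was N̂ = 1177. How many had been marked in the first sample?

M = 428

From N = M·C/R: M = N·R / C = 1177·60 / 165 = 70620 / 165 = 428.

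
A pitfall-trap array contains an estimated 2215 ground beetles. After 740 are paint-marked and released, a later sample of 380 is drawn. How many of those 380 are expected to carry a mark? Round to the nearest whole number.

expected recaptures ≈ 127

The marked fraction of the population is 740/2215, so in a sample of 380 expect C·(M/N) marked.
E[R] = 740 × 380 / 2215 = 281200 / 2215 ≈ 127.0 → 127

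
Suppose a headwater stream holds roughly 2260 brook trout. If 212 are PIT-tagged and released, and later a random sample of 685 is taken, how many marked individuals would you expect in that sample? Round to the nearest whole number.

expected recaptures ≈ 64

The marked fraction of the population is 212/2260, so in a sample of 685 expect C·(M/N) marked.
E[R] = 212 × 685 / 2260 = 145220 / 2260 ≈ 64.3 → 64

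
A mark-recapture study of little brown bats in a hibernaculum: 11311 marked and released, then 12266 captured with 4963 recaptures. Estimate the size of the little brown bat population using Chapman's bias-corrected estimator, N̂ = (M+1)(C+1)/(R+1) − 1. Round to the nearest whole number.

N̂ = (11311+1)(12266+1)/(4963+1) − 1 = 11312·12267/4964 − 1
= 138764304/4964 − 1 ≈ 27954.1 − 1 ≈ 27953.1 → 27953

N ≈ 27,953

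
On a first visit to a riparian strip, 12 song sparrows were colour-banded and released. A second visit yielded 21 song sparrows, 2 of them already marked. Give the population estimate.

N = (12 × 21) / 2 = 252 / 2 = 126

N = 126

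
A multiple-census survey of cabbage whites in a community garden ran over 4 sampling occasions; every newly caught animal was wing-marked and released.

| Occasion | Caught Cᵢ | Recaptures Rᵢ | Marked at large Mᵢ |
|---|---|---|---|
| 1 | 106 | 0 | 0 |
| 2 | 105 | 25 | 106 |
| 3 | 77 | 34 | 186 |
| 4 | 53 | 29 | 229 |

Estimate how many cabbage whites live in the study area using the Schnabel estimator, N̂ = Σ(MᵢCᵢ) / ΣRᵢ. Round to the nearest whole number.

Σ MᵢCᵢ = 0·106 + 106·105 + 186·77 + 229·53 = 0 + 11130 + 14322 + 12137 = 37589
Σ Rᵢ = 0 + 25 + 34 + 29 = 88
N̂ = 37589 / 88 ≈ 427.1 → 427

N ≈ 427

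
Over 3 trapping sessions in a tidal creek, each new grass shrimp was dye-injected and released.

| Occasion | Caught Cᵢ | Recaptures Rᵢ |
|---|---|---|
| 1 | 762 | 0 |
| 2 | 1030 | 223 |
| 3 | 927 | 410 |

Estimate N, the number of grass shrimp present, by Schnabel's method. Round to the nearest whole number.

Marked at large before each occasion: Mᵢ = Σⱼ<ᵢ (Cⱼ − Rⱼ) → M1=0, M2=762, M3=1569
Σ MᵢCᵢ = 0·762 + 762·1030 + 1569·927 = 0 + 784860 + 1454463 = 2239323
Σ Rᵢ = 0 + 223 + 410 = 633
N̂ = 2239323 / 633 ≈ 3537.6 → 3538

N ≈ 3538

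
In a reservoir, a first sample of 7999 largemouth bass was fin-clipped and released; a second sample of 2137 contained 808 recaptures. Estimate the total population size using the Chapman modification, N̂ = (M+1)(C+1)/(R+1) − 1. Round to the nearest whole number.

N̂ = (7999+1)(2137+1)/(808+1) − 1 = 8000·2138/809 − 1
= 17104000/809 − 1 ≈ 21142.2 − 1 ≈ 21141.2 → 21141

N ≈ 21,141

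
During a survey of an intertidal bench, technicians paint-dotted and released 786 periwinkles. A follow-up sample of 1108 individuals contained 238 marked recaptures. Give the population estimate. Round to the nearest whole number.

N ≈ 3659

N = (786 × 1108) / 238 = 870888 / 238 ≈ 3659.2 → 3659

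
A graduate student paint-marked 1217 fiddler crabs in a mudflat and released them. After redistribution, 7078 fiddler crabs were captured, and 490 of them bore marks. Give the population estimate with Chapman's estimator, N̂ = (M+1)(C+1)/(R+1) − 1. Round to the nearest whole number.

N̂ = (1217+1)(7078+1)/(490+1) − 1 = 1218·7079/491 − 1
= 8622222/491 − 1 ≈ 17560.5 − 1 ≈ 17559.5 → 17560

N ≈ 17,560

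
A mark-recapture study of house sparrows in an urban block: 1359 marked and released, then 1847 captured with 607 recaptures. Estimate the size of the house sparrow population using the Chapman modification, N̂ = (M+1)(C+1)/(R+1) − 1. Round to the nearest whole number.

N ≈ 4133

N̂ = (1359+1)(1847+1)/(607+1) − 1 = 1360·1848/608 − 1
= 2513280/608 − 1 ≈ 4133.7 − 1 ≈ 4132.7 → 4133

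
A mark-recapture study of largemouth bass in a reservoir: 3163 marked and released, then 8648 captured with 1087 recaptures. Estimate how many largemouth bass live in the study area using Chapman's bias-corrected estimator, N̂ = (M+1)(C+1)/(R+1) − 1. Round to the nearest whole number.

N ≈ 25,151

N̂ = (3163+1)(8648+1)/(1087+1) − 1 = 3164·8649/1088 − 1
= 27365436/1088 − 1 ≈ 25152.1 − 1 ≈ 25151.1 → 25151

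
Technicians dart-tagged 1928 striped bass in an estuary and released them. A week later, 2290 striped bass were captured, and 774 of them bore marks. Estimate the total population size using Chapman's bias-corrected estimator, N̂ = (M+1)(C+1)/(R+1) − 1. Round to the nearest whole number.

N̂ = (1928+1)(2290+1)/(774+1) − 1 = 1929·2291/775 − 1
= 4419339/775 − 1 ≈ 5702.4 − 1 ≈ 5701.4 → 5701

N ≈ 5701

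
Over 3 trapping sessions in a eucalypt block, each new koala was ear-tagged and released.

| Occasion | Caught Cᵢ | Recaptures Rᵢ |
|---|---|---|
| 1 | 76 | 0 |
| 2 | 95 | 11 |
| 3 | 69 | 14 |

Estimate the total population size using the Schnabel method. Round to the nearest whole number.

N ≈ 730

Marked at large before each occasion: Mᵢ = Σⱼ<ᵢ (Cⱼ − Rⱼ) → M1=0, M2=76, M3=160
Σ MᵢCᵢ = 0·76 + 76·95 + 160·69 = 0 + 7220 + 11040 = 18260
Σ Rᵢ = 0 + 11 + 14 = 25
N̂ = 18260 / 25 ≈ 730.4 → 730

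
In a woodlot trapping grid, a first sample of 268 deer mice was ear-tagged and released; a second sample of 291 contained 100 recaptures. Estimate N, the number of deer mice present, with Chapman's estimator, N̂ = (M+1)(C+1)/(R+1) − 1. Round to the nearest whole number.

N̂ = (268+1)(291+1)/(100+1) − 1 = 269·292/101 − 1
= 78548/101 − 1 ≈ 777.7 − 1 ≈ 776.7 → 777

N ≈ 777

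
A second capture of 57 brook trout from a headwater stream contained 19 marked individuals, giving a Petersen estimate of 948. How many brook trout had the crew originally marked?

From N = M·C/R: M = N·R / C = 948·19 / 57 = 18012 / 57 = 316.

M = 316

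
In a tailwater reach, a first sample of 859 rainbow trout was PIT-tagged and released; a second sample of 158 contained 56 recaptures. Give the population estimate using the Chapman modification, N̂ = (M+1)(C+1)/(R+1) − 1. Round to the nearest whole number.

N ≈ 2398

N̂ = (859+1)(158+1)/(56+1) − 1 = 860·159/57 − 1
= 136740/57 − 1 ≈ 2398.9 − 1 ≈ 2397.9 → 2398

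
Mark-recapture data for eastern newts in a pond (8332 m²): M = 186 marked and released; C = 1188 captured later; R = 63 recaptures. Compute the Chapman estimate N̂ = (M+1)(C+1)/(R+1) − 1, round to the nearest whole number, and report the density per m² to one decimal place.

density ≈ 0.4 eastern newts per m²

N̂ = 187·1189/64 − 1 = 222343/64 − 1 ≈ 3473.1 → 3473
Density = N̂ / area = 3473 / 8332 ≈ 0.42 → 0.4 per m²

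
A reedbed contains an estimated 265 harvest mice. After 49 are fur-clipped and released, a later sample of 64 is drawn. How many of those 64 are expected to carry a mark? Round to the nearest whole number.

The marked fraction of the population is 49/265, so in a sample of 64 expect C·(M/N) marked.
E[R] = 49 × 64 / 265 = 3136 / 265 ≈ 11.8 → 12

expected recaptures ≈ 12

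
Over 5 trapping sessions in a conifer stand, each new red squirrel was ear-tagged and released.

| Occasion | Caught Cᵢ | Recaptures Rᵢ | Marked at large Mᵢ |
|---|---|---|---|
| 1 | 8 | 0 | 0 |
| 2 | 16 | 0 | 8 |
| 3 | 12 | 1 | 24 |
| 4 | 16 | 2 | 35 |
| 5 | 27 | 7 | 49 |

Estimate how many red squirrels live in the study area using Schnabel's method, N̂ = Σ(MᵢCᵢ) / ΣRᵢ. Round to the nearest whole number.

Σ MᵢCᵢ = 0·8 + 8·16 + 24·12 + 35·16 + 49·27 = 0 + 128 + 288 + 560 + 1323 = 2299
Σ Rᵢ = 0 + 0 + 1 + 2 + 7 = 10
N̂ = 2299 / 10 ≈ 229.9 → 230

N ≈ 230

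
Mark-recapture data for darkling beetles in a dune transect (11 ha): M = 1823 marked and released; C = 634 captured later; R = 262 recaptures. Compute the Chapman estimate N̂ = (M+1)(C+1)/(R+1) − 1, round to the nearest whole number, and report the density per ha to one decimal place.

N̂ = 1824·635/263 − 1 = 1158240/263 − 1 ≈ 4403.0 → 4403
Density = N̂ / area = 4403 / 11 ≈ 400.27 → 400.3 per ha

density ≈ 400.3 darkling beetles per ha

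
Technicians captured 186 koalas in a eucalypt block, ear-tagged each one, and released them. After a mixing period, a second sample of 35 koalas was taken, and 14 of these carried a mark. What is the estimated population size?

N = 465

N = (186 × 35) / 14 = 6510 / 14 = 465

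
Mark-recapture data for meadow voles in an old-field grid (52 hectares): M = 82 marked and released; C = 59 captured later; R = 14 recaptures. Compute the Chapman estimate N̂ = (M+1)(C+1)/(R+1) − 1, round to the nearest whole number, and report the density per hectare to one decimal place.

N̂ = 83·60/15 − 1 = 4980/15 − 1 = 331
Density = N̂ / area = 331 / 52 ≈ 6.37 → 6.4 per hectare

density ≈ 6.4 meadow voles per hectare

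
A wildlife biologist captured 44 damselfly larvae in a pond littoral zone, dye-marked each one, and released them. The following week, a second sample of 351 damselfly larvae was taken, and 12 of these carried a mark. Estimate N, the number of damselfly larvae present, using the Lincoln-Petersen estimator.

If marked individuals mix randomly, R/C ≈ M/N, giving N ≈ M·C/R.
N = (44 × 351) / 12 = 15444 / 12 = 1287

N = 1287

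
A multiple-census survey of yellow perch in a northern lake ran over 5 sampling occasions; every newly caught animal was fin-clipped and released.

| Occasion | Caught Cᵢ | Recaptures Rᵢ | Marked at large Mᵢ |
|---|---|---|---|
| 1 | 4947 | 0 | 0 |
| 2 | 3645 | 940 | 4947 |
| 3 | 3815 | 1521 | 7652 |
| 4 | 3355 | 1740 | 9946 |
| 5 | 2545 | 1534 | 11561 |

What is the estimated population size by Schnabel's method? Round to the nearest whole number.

N ≈ 19,183

Σ MᵢCᵢ = 0·4947 + 4947·3645 + 7652·3815 + 9946·3355 + 11561·2545 = 0 + 18031815 + 29192380 + 33368830 + 29422745 = 110015770
Σ Rᵢ = 0 + 940 + 1521 + 1740 + 1534 = 5735
N̂ = 110015770 / 5735 ≈ 19183.2 → 19183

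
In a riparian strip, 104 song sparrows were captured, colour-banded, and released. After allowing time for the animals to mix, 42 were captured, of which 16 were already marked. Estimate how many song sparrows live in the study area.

The marked fraction in the recapture sample should equal the marked fraction in the population: 16/42 = 104/N.
N = (104 × 42) / 16 = 4368 / 16 = 273

N = 273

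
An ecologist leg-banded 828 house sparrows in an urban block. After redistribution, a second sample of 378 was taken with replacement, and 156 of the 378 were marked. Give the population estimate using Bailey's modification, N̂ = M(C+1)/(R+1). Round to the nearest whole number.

N ≈ 1999

N̂ = 828·(378+1)/(156+1) = 828·379/157 = 313812/157 ≈ 1998.8 → 1999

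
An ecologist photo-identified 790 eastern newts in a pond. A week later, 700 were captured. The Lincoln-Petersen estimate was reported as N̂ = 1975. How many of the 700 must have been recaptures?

From N = M·C/R: R = M·C / N = 790·700 / 1975 = 553000 / 1975 = 280.

R = 280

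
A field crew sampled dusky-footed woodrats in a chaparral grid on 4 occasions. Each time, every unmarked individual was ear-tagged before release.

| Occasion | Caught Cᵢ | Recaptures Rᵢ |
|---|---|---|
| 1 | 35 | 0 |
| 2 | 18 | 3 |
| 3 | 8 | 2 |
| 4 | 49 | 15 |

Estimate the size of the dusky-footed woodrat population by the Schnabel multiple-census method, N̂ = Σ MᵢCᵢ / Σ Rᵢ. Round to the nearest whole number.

N ≈ 189

Marked at large before each occasion: Mᵢ = Σⱼ<ᵢ (Cⱼ − Rⱼ) → M1=0, M2=35, M3=50, M4=56
Σ MᵢCᵢ = 0·35 + 35·18 + 50·8 + 56·49 = 0 + 630 + 400 + 2744 = 3774
Σ Rᵢ = 0 + 3 + 2 + 15 = 20
N̂ = 3774 / 20 ≈ 188.7 → 189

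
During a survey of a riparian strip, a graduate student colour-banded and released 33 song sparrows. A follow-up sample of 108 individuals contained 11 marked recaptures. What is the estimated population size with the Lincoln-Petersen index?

N = 324

N = (33 × 108) / 11 = 3564 / 11 = 324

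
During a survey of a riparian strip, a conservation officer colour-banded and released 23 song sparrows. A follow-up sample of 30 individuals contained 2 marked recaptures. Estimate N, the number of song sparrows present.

N = 345

Lincoln-Petersen assumes M/N = R/C, so N = M·C / R.
N = (23 × 30) / 2 = 690 / 2 = 345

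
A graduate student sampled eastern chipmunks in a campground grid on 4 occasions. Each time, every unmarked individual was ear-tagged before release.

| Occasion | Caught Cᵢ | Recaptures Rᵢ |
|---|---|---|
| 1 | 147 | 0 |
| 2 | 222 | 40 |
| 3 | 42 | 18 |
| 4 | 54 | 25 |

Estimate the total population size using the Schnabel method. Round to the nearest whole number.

Marked at large before each occasion: Mᵢ = Σⱼ<ᵢ (Cⱼ − Rⱼ) → M1=0, M2=147, M3=329, M4=353
Σ MᵢCᵢ = 0·147 + 147·222 + 329·42 + 353·54 = 0 + 32634 + 13818 + 19062 = 65514
Σ Rᵢ = 0 + 40 + 18 + 25 = 83
N̂ = 65514 / 83 ≈ 789.3 → 789

N ≈ 789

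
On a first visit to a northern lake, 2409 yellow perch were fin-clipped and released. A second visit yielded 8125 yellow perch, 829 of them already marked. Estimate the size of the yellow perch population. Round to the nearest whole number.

N ≈ 23,611

The marked fraction in the recapture sample should equal the marked fraction in the population: 829/8125 = 2409/N.
N = (2409 × 8125) / 829 = 19573125 / 829 ≈ 23610.5 → 23611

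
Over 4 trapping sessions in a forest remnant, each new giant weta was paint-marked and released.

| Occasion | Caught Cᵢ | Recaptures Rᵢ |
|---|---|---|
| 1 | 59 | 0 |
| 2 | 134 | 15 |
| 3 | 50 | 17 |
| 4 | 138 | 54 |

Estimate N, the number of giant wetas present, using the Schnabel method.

Marked at large before each occasion: Mᵢ = Σⱼ<ᵢ (Cⱼ − Rⱼ) → M1=0, M2=59, M3=178, M4=211
Σ MᵢCᵢ = 0·59 + 59·134 + 178·50 + 211·138 = 0 + 7906 + 8900 + 29118 = 45924
Σ Rᵢ = 0 + 15 + 17 + 54 = 86
N̂ = 45924 / 86 = 534

N = 534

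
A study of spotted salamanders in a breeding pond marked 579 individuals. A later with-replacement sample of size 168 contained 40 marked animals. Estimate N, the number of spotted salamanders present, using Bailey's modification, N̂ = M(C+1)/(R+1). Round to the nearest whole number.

N̂ = 579·(168+1)/(40+1) = 579·169/41 = 97851/41 ≈ 2386.6 → 2387

N ≈ 2387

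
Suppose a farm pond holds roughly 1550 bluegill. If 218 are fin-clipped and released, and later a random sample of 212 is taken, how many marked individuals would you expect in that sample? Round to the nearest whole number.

Expected recaptures E[R] = M·C / N.
E[R] = 218 × 212 / 1550 = 46216 / 1550 ≈ 29.8 → 30

expected recaptures ≈ 30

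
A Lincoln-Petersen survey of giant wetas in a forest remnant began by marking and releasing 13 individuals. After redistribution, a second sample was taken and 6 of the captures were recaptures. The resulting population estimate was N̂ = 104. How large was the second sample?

C = 48

From N = M·C/R: C = N·R / M = 104·6 / 13 = 624 / 13 = 48.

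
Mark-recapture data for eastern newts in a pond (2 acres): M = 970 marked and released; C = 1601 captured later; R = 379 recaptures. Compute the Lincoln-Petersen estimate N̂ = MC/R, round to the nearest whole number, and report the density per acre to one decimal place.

density ≈ 2049.0 eastern newts per acre

N̂ = 970·1601/379 = 1552970/379 ≈ 4097.5 → 4098
Density = N̂ / area = 4098 / 2 = 2049.0 per acre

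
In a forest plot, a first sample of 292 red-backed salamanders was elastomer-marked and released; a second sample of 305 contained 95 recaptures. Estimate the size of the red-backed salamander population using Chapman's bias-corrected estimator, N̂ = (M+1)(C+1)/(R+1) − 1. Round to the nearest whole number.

N̂ = (292+1)(305+1)/(95+1) − 1 = 293·306/96 − 1
= 89658/96 − 1 ≈ 933.9 − 1 ≈ 932.9 → 933

N ≈ 933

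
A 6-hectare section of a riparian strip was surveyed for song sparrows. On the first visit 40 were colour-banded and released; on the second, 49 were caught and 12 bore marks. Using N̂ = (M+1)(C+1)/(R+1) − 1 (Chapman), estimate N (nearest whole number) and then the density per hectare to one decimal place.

N̂ = 41·50/13 − 1 = 2050/13 − 1 ≈ 156.7 → 157
Density = N̂ / area = 157 / 6 ≈ 26.17 → 26.2 per hectare

density ≈ 26.2 song sparrows per hectare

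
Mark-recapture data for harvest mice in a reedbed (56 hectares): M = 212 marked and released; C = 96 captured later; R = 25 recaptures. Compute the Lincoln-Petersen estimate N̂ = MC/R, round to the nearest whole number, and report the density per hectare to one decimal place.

density ≈ 14.5 harvest mice per hectare

N̂ = 212·96/25 = 20352/25 ≈ 814.1 → 814
Density = N̂ / area = 814 / 56 ≈ 14.54 → 14.5 per hectare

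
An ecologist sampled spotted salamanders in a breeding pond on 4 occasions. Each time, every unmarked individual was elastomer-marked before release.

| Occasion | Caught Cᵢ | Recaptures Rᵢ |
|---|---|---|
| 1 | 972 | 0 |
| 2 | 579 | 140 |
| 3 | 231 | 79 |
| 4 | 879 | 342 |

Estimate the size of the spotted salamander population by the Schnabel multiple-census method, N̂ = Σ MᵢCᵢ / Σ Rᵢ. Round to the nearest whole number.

N ≈ 4033

Marked at large before each occasion: Mᵢ = Σⱼ<ᵢ (Cⱼ − Rⱼ) → M1=0, M2=972, M3=1411, M4=1563
Σ MᵢCᵢ = 0·972 + 972·579 + 1411·231 + 1563·879 = 0 + 562788 + 325941 + 1373877 = 2262606
Σ Rᵢ = 0 + 140 + 79 + 342 = 561
N̂ = 2262606 / 561 ≈ 4033.2 → 4033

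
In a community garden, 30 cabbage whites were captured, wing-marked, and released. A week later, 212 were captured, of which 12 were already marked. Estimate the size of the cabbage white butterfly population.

N = 530

Lincoln-Petersen assumes M/N = R/C, so N = M·C / R.
N = (30 × 212) / 12 = 6360 / 12 = 530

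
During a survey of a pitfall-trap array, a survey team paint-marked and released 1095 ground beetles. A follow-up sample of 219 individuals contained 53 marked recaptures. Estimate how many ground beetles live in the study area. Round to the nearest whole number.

N ≈ 4525

N = (1095 × 219) / 53 = 239805 / 53 ≈ 4524.6 → 4525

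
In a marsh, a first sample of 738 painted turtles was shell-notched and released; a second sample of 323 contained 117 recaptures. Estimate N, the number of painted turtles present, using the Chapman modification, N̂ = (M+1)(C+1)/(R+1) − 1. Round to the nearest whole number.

N ≈ 2028

N̂ = (738+1)(323+1)/(117+1) − 1 = 739·324/118 − 1
= 239436/118 − 1 ≈ 2029.1 − 1 ≈ 2028.1 → 2028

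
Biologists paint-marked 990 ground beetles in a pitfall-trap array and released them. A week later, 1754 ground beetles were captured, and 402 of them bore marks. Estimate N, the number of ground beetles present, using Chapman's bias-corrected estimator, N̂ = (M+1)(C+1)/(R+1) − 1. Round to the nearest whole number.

N̂ = (990+1)(1754+1)/(402+1) − 1 = 991·1755/403 − 1
= 1739205/403 − 1 ≈ 4315.6 − 1 ≈ 4314.6 → 4315

N ≈ 4315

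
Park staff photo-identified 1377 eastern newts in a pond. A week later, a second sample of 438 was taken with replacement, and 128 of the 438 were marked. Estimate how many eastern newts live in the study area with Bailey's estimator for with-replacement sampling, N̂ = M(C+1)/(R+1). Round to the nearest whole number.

N̂ = 1377·(438+1)/(128+1) = 1377·439/129 = 604503/129 ≈ 4686.1 → 4686

N ≈ 4686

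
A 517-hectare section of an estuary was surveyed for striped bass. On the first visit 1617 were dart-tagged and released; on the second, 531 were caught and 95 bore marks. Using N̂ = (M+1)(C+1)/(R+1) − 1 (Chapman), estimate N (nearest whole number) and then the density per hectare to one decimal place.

N̂ = 1618·532/96 − 1 = 860776/96 − 1 ≈ 8965.4 → 8965
Density = N̂ / area = 8965 / 517 ≈ 17.34 → 17.3 per hectare

density ≈ 17.3 striped bass per hectare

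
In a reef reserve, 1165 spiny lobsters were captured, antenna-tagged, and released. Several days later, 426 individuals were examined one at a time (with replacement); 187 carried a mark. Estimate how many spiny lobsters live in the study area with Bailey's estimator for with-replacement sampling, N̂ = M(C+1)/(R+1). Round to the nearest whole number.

N ≈ 2646

N̂ = 1165·(426+1)/(187+1) = 1165·427/188 = 497455/188 ≈ 2646.0 → 2646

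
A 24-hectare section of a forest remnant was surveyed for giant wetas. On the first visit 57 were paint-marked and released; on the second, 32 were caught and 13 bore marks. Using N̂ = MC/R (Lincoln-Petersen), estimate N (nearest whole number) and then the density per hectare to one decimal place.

density ≈ 5.8 giant wetas per hectare

N̂ = 57·32/13 = 1824/13 ≈ 140.3 → 140
Density = N̂ / area = 140 / 24 ≈ 5.83 → 5.8 per hectare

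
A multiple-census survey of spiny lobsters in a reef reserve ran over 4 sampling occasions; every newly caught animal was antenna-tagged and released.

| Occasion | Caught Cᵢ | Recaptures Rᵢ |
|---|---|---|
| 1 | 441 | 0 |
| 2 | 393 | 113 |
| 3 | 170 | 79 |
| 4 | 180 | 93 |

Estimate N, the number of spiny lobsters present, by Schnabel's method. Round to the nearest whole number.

N ≈ 1551

Marked at large before each occasion: Mᵢ = Σⱼ<ᵢ (Cⱼ − Rⱼ) → M1=0, M2=441, M3=721, M4=812
Σ MᵢCᵢ = 0·441 + 441·393 + 721·170 + 812·180 = 0 + 173313 + 122570 + 146160 = 442043
Σ Rᵢ = 0 + 113 + 79 + 93 = 285
N̂ = 442043 / 285 ≈ 1551.0 → 1551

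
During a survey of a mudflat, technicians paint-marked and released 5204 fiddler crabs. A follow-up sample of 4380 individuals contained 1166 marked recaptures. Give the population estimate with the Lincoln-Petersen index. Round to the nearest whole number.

If marked individuals mix randomly, R/C ≈ M/N, giving N ≈ M·C/R.
N = (5204 × 4380) / 1166 = 22793520 / 1166 ≈ 19548.47 → 19548

N ≈ 19,548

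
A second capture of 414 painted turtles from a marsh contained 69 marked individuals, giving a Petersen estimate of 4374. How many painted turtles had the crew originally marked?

From N = M·C/R: M = N·R / C = 4374·69 / 414 = 301806 / 414 = 729.

M = 729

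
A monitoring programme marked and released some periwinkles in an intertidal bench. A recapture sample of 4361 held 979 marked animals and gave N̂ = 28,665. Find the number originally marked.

From N = M·C/R: M = N·R / C = 28665·979 / 4361 = 28063035 / 4361 = 6435.

M = 6435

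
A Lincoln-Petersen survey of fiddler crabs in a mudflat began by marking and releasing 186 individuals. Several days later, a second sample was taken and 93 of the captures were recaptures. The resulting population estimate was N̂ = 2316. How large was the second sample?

C = 1158

From N = M·C/R: C = N·R / M = 2316·93 / 186 = 215388 / 186 = 1158.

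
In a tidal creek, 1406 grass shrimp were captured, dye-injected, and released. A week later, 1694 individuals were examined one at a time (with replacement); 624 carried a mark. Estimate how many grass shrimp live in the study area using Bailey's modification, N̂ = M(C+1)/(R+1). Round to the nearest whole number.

N̂ = 1406·(1694+1)/(624+1) = 1406·1695/625 = 2383170/625 ≈ 3813.1 → 3813

N ≈ 3813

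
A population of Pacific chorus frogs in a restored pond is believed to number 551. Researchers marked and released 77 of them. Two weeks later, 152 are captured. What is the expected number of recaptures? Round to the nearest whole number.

The marked fraction of the population is 77/551, so in a sample of 152 expect C·(M/N) marked.
E[R] = 77 × 152 / 551 = 11704 / 551 ≈ 21.2 → 21

expected recaptures ≈ 21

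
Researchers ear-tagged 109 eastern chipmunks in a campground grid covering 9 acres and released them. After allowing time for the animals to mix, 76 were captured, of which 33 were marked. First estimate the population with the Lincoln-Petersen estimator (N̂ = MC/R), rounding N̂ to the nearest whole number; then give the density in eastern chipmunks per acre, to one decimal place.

density ≈ 27.9 eastern chipmunks per acre

N̂ = 109·76/33 = 8284/33 ≈ 251.0 → 251
Density = N̂ / area = 251 / 9 ≈ 27.89 → 27.9 per acre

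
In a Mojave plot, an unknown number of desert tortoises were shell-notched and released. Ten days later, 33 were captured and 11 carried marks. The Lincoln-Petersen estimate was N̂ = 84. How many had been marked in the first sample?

From N = M·C/R: M = N·R / C = 84·11 / 33 = 924 / 33 = 28.

M = 28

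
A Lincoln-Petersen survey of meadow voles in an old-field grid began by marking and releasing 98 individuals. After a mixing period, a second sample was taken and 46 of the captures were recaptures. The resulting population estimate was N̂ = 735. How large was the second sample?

From N = M·C/R: C = N·R / M = 735·46 / 98 = 33810 / 98 = 345.

C = 345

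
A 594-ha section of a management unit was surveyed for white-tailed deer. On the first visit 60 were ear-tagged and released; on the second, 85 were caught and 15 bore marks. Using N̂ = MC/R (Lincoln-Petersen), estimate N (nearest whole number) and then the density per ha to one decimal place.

N̂ = 60·85/15 = 5100/15 = 340
Density = N̂ / area = 340 / 594 ≈ 0.57 → 0.6 per ha

density ≈ 0.6 white-tailed deer per ha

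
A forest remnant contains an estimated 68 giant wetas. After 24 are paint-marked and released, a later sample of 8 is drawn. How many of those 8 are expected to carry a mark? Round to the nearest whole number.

expected recaptures ≈ 3

The marked fraction of the population is 24/68, so in a sample of 8 expect C·(M/N) marked.
E[R] = 24 × 8 / 68 = 192 / 68 ≈ 2.8 → 3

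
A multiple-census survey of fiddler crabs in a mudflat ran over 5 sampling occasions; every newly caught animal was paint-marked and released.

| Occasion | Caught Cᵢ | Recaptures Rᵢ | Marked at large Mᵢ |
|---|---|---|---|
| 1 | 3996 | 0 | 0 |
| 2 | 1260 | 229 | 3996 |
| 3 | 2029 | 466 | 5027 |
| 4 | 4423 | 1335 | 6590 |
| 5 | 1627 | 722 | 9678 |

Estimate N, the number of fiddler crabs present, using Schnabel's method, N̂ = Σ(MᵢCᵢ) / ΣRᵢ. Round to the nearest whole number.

N ≈ 21,849

Σ MᵢCᵢ = 0·3996 + 3996·1260 + 5027·2029 + 6590·4423 + 9678·1627 = 0 + 5034960 + 10199783 + 29147570 + 15746106 = 60128419
Σ Rᵢ = 0 + 229 + 466 + 1335 + 722 = 2752
N̂ = 60128419 / 2752 ≈ 21849.0 → 21849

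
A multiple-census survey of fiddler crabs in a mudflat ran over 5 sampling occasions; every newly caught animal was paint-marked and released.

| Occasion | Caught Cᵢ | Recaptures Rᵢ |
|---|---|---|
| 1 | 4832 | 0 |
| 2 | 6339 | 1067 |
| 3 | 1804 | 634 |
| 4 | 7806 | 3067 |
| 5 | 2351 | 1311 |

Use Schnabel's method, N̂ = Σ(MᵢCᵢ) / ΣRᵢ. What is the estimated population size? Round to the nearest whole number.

Marked at large before each occasion: Mᵢ = Σⱼ<ᵢ (Cⱼ − Rⱼ) → M1=0, M2=4832, M3=10104, M4=11274, M5=16013
Σ MᵢCᵢ = 0·4832 + 4832·6339 + 10104·1804 + 11274·7806 + 16013·2351 = 0 + 30630048 + 18227616 + 88004844 + 37646563 = 174509071
Σ Rᵢ = 0 + 1067 + 634 + 3067 + 1311 = 6079
N̂ = 174509071 / 6079 ≈ 28706.9 → 28707

N ≈ 28,707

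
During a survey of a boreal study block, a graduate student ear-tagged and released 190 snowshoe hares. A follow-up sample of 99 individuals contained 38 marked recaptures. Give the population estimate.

The marked fraction in the recapture sample should equal the marked fraction in the population: 38/99 = 190/N.
N = (190 × 99) / 38 = 18810 / 38 = 495

N = 495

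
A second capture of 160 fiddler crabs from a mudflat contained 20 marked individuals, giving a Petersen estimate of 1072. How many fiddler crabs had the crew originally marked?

From N = M·C/R: M = N·R / C = 1072·20 / 160 = 21440 / 160 = 134.

M = 134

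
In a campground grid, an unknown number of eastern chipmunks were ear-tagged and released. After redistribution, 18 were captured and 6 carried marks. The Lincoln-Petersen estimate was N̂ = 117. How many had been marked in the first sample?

From N = M·C/R: M = N·R / C = 117·6 / 18 = 702 / 18 = 39.

M = 39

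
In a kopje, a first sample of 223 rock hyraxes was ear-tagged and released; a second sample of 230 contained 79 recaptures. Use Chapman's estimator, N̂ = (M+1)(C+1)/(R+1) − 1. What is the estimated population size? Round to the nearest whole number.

N ≈ 646

N̂ = (223+1)(230+1)/(79+1) − 1 = 224·231/80 − 1
= 51744/80 − 1 ≈ 646.8 − 1 ≈ 645.8 → 646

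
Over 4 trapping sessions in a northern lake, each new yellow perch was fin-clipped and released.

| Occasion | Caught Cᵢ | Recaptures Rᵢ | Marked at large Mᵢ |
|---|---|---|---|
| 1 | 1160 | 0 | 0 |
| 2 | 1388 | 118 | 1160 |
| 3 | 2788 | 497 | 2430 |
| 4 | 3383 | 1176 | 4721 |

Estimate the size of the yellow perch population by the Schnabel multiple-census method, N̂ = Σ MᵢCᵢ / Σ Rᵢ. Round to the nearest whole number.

Σ MᵢCᵢ = 0·1160 + 1160·1388 + 2430·2788 + 4721·3383 = 0 + 1610080 + 6774840 + 15971143 = 24356063
Σ Rᵢ = 0 + 118 + 497 + 1176 = 1791
N̂ = 24356063 / 1791 ≈ 13599.1 → 13599

N ≈ 13,599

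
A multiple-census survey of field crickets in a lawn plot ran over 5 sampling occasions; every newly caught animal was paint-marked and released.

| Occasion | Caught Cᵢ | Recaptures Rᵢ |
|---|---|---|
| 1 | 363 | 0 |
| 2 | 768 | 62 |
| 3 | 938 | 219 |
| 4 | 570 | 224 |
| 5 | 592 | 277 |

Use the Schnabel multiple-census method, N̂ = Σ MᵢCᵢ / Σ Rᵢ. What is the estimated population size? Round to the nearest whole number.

Marked at large before each occasion: Mᵢ = Σⱼ<ᵢ (Cⱼ − Rⱼ) → M1=0, M2=363, M3=1069, M4=1788, M5=2134
Σ MᵢCᵢ = 0·363 + 363·768 + 1069·938 + 1788·570 + 2134·592 = 0 + 278784 + 1002722 + 1019160 + 1263328 = 3563994
Σ Rᵢ = 0 + 62 + 219 + 224 + 277 = 782
N̂ = 3563994 / 782 ≈ 4557.5 → 4558

N ≈ 4558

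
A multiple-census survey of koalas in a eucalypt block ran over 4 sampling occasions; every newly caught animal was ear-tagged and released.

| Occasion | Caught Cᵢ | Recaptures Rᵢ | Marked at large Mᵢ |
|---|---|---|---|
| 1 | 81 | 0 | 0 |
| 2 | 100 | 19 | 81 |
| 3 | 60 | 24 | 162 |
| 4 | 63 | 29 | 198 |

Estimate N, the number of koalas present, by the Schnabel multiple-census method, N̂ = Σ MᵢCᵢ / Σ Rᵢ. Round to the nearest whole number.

Σ MᵢCᵢ = 0·81 + 81·100 + 162·60 + 198·63 = 0 + 8100 + 9720 + 12474 = 30294
Σ Rᵢ = 0 + 19 + 24 + 29 = 72
N̂ = 30294 / 72 ≈ 420.8 → 421

N ≈ 421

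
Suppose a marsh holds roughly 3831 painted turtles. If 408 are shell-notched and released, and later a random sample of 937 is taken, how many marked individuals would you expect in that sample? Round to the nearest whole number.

Expected recaptures E[R] = M·C / N.
E[R] = 408 × 937 / 3831 = 382296 / 3831 ≈ 99.8 → 100

expected recaptures ≈ 100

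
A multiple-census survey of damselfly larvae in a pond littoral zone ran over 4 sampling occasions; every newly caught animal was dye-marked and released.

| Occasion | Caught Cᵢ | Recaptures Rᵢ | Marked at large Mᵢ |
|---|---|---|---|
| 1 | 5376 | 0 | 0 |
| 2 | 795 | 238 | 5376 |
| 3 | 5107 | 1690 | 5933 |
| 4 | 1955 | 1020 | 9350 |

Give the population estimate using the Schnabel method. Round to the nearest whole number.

N ≈ 17,928

Σ MᵢCᵢ = 0·5376 + 5376·795 + 5933·5107 + 9350·1955 = 0 + 4273920 + 30299831 + 18279250 = 52853001
Σ Rᵢ = 0 + 238 + 1690 + 1020 = 2948
N̂ = 52853001 / 2948 ≈ 17928.4 → 17928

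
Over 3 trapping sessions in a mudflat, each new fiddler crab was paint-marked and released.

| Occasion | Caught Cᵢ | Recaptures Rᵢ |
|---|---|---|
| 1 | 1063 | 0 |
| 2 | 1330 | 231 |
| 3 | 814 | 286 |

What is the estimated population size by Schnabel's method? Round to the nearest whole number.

Marked at large before each occasion: Mᵢ = Σⱼ<ᵢ (Cⱼ − Rⱼ) → M1=0, M2=1063, M3=2162
Σ MᵢCᵢ = 0·1063 + 1063·1330 + 2162·814 = 0 + 1413790 + 1759868 = 3173658
Σ Rᵢ = 0 + 231 + 286 = 517
N̂ = 3173658 / 517 ≈ 6138.6 → 6139

N ≈ 6139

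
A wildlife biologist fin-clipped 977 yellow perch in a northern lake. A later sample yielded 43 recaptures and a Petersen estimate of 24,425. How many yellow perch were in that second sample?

From N = M·C/R: C = N·R / M = 24425·43 / 977 = 1050275 / 977 = 1075.

C = 1075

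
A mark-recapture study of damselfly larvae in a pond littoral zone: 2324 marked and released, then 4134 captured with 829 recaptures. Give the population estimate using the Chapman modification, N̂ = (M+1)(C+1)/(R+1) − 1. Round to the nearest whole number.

N̂ = (2324+1)(4134+1)/(829+1) − 1 = 2325·4135/830 − 1
= 9613875/830 − 1 ≈ 11583.0 − 1 ≈ 11582.0 → 11582

N ≈ 11,582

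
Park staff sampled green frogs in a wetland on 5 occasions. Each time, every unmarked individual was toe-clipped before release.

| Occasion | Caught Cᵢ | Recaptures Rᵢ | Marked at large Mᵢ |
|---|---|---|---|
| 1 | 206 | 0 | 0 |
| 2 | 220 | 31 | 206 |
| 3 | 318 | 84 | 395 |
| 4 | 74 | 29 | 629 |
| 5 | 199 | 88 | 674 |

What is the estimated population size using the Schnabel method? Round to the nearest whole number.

Σ MᵢCᵢ = 0·206 + 206·220 + 395·318 + 629·74 + 674·199 = 0 + 45320 + 125610 + 46546 + 134126 = 351602
Σ Rᵢ = 0 + 31 + 84 + 29 + 88 = 232
N̂ = 351602 / 232 ≈ 1515.5 → 1516

N ≈ 1516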